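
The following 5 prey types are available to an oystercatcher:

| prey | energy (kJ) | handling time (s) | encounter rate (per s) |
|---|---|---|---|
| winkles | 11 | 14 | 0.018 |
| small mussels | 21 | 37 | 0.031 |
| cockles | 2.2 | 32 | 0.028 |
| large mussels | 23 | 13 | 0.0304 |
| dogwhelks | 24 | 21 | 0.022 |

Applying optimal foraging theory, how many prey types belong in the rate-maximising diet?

Profitabilities (E/h, kJ/s): large mussels 1.77, dogwhelks 1.14, winkles 0.786, small mussels 0.568, cockles 0.0688. Add prey in this order while the next type's profitability exceeds the intake rate on those already taken.
Rate on top 1: 0.5011. dogwhelks: 1.14 > 0.5011 → include.
Rate on top 2: 0.6608. winkles: 0.786 > 0.6608 → include.
Rate on top 3: 0.6757. small mussels: 0.568 < 0.6757 → exclude; stop.
Optimal diet: large mussels, dogwhelks, winkles — 3 of 5 types.

3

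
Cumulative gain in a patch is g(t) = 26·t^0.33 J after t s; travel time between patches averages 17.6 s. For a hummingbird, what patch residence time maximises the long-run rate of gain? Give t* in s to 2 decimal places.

8.67 s

Maximise g(t)/(T+t): set derivative to zero → g'(t)(T+t) = g(t).
g'(t) = 0.33·26·t^-0.67. Setting 0.33·26·t^-0.67 = 26·t^0.33/(17.6+t) gives 0.33(17.6+t) = t, so 0.67·t = 0.33×17.6.
t* = 0.33×17.6/0.67 = 8.669 s.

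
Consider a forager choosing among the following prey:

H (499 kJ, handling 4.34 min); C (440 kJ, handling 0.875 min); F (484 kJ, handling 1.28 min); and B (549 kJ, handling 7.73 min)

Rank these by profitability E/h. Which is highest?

C

In descending order of E/h:
C: 440/0.875 = 503 kJ/min
F: 484/1.28 = 378 kJ/min
H: 499/4.34 = 115 kJ/min
B: 549/7.73 = 71 kJ/min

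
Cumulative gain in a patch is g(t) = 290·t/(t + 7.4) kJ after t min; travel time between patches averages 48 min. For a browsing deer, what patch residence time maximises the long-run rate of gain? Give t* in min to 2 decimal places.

18.85 min

Maximise g(t)/(T+t): set derivative to zero → g'(t)(T+t) = g(t).
g'(t) = 290·7.4/(t + 7.4)². Setting 290·7.4/(t+7.4)² = 290t/[(t+7.4)(48+t)] gives 7.4(48+t) = t(t+7.4), so t² = 7.4×48 = 355.2.
t* = √355.2 = 18.85 min.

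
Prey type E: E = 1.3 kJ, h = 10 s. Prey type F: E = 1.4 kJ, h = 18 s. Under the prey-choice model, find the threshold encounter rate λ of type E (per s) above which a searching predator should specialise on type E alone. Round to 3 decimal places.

At the threshold, the rate on type E alone equals the profitability of type F: λ·1.3/(1 + λ·10) = 1.4/18 = 0.07778.
Rearranging, λ(1.3 − 0.07778×10) = 0.07778, so λ = 0.07778/0.5222 = 0.1489 per s.

0.149 per s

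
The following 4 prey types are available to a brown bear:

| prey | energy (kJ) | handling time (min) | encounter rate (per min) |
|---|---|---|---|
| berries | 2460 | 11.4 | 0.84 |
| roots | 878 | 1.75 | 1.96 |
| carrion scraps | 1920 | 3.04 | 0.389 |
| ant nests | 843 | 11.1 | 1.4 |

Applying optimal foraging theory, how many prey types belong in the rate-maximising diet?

Rank by E/h (kJ/min): carrion scraps 632, roots 502, berries 216, ant nests 75.9. Include each in turn until the next type's E/h falls below the running intake rate.
Rate on top 1: 342.2. roots: 502 > 342.2 → include.
Rate on top 2: 439.7. berries: 216 < 439.7 → exclude; stop.
Optimal diet: carrion scraps, roots — 2 of 4 types.

2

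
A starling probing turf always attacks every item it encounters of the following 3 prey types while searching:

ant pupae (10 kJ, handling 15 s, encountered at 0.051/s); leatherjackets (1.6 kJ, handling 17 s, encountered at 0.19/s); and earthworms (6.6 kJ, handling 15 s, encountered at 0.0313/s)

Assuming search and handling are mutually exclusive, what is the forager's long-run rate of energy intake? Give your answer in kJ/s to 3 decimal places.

0.187 kJ/s

Energy encountered per unit search time: 0.051×10 + 0.19×1.6 + 0.0313×6.6 = 1.021 kJ/s.
Handling time per unit search time: 0.051×15 + 0.19×17 + 0.0313×15 = 4.465.
Rate = 1.021/(1 + 4.465) = 0.1868 kJ/s.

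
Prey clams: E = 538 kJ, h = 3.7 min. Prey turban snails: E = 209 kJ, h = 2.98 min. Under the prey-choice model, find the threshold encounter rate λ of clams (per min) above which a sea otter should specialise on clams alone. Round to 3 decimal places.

0.252 per min

The zero-one rule: include turban snails iff E₂/h₂ > λE₁/(1+λh₁). Equality gives the switch point.
λE₁h₂ = E₂ + λE₂h₁ ⇒ λ = E₂/(E₁h₂ − E₂h₁) = 209/(1603 − 773.3) = 0.2518 per min.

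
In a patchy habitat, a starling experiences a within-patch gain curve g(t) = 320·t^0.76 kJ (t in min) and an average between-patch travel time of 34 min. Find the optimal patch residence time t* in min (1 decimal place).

107.7 min

Optimal t* satisfies g'(t*) = g(t*)/(T + t*).
g'(t) = 0.76·320·t^-0.24. Setting 0.76·320·t^-0.24 = 320·t^0.76/(34+t) gives 0.76(34+t) = t, so 0.24·t = 0.76×34.
t* = 0.76×34/0.24 = 107.7 min.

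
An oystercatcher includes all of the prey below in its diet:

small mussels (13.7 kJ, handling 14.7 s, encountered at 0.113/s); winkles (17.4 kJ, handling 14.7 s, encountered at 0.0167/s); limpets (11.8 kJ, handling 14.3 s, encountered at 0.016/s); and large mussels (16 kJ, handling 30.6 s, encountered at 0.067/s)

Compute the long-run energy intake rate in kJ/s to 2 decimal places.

0.60 kJ/s

Energy encountered per unit search time: 0.113×13.7 + 0.0167×17.4 + 0.016×11.8 + 0.067×16 = 3.099 kJ/s.
Handling time per unit search time: 0.113×14.7 + 0.0167×14.7 + 0.016×14.3 + 0.067×30.6 = 4.186.
Rate = 3.099/(1 + 4.186) = 0.5977 kJ/s.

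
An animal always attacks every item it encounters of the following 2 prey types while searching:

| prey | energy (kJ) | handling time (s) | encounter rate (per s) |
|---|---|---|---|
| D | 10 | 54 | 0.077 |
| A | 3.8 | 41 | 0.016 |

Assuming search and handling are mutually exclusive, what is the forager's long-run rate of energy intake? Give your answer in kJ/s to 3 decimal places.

R = Σλ_iE_i / (1 + Σλ_ih_i)
Numerator: 0.077×10 + 0.016×3.8 = 0.8308
Denominator: 1 + 0.077×54 + 0.016×41 = 5.814
R = 0.8308/5.814 = 0.1429 kJ/s

0.143 kJ/s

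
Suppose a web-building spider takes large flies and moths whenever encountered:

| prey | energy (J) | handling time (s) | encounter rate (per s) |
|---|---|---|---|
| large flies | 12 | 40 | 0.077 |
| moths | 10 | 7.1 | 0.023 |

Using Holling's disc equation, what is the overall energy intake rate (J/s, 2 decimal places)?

0.27 J/s

R = Σλ_iE_i / (1 + Σλ_ih_i)
Numerator: 0.077×12 + 0.023×10 = 1.154
Denominator: 1 + 0.077×40 + 0.023×7.1 = 4.243
R = 1.154/4.243 = 0.272 J/s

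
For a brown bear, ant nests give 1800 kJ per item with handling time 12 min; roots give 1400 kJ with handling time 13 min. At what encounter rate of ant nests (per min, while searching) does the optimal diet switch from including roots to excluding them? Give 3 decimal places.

At the threshold, the rate on ant nests alone equals the profitability of roots: λ·1800/(1 + λ·12) = 1400/13 = 107.7.
Rearranging, λ(1800 − 107.7×12) = 107.7, so λ = 107.7/507.7 = 0.2121 per min.

0.212 per min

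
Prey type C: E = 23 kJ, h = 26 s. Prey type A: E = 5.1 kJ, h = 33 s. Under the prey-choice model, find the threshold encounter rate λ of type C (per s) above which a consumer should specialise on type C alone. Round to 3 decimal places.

Drop type A once their profitability E₂/h₂ falls below the rate achievable on type C alone: E₂/h₂ = λE₁/(1 + λh₁).
Solve for λ: λE₁h₂ = E₂(1 + λh₁) → λ(E₁h₂ − E₂h₁) = E₂ → λ = E₂/(E₁h₂ − E₂h₁).
λ = 5.1/(23×33 − 5.1×26) = 5.1/626.4 = 0.008142 per s.

0.008 per s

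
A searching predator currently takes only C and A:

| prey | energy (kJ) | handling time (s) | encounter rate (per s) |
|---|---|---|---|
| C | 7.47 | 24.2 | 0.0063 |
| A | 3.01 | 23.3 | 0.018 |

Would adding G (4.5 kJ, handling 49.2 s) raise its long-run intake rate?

On C and A alone, R = ΣλE/(1+Σλh) = 0.1012/1.572 = 0.06441 kJ/s.
Profitability of G: 4.5/49.2 = 0.09146 kJ/s.
Since 0.09146 > R, including G increases the long-run rate.

Yes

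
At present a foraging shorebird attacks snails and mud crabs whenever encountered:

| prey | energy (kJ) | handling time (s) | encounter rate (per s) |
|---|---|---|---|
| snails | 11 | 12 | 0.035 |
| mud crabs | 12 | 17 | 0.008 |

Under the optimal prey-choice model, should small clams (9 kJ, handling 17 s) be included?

Yes

Current rate: (0.035×11 + 0.008×12)/(1 + 0.035×12 + 0.008×17) = 0.3091 kJ/s.
small clams: E/h = 9/17 = 0.5294 kJ/s.
0.5294 > 0.3091, so adding small clams raises the average — include it.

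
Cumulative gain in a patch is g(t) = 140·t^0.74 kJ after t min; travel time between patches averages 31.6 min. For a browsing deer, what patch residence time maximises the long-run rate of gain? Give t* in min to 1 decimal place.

Optimal t* satisfies g'(t*) = g(t*)/(T + t*).
g'(t) = 0.74·140·t^-0.26. Setting 0.74·140·t^-0.26 = 140·t^0.74/(31.6+t) gives 0.74(31.6+t) = t, so 0.26·t = 0.74×31.6.
t* = 0.74×31.6/0.26 = 89.94 min.

89.9 min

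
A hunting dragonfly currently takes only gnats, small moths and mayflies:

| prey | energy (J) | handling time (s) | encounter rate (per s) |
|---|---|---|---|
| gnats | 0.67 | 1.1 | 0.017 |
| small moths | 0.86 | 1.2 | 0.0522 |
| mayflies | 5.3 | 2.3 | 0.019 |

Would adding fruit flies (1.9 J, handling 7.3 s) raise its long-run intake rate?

Current rate: (0.017×0.67 + 0.0522×0.86 + 0.019×5.3)/(1 + 0.017×1.1 + 0.0522×1.2 + 0.019×2.3) = 0.1395 J/s.
Profitability of fruit flies: 1.9/7.3 = 0.2603 J/s.
Since 0.2603 > R, including fruit flies increases the long-run rate.

Yes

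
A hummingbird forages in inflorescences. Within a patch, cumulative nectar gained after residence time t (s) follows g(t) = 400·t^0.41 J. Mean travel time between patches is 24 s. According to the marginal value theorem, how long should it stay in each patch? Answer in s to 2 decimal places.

16.68 s

By the marginal value theorem, leave when the instantaneous gain rate g'(t) equals the habitat-wide average g(t)/(T + t).
g'(t) = 0.41·400·t^-0.59. Setting 0.41·400·t^-0.59 = 400·t^0.41/(24+t) gives 0.41(24+t) = t, so 0.59·t = 0.41×24.
t* = 0.41×24/0.59 = 16.68 s.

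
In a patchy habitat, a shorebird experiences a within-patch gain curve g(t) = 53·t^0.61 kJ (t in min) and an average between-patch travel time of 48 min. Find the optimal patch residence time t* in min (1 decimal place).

75.1 min

By the marginal value theorem, leave when the instantaneous gain rate g'(t) equals the habitat-wide average g(t)/(T + t).
g'(t) = 0.61·53·t^-0.39. Setting 0.61·53·t^-0.39 = 53·t^0.61/(48+t) gives 0.61(48+t) = t, so 0.39·t = 0.61×48.
t* = 0.61×48/0.39 = 75.08 min.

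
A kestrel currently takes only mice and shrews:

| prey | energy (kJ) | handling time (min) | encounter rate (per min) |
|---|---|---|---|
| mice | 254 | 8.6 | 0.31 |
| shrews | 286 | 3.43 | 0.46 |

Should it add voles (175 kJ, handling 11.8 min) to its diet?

No

Current rate: (0.31×254 + 0.46×286)/(1 + 0.31×8.6 + 0.46×3.43) = 40.1 kJ/min.
Profitability of voles: 175/11.8 = 14.83 kJ/min.
Since 14.83 < R, time spent handling voles is better spent searching.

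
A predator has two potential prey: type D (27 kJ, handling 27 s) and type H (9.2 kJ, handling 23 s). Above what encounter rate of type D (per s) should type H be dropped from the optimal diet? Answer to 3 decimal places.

Drop type H once their profitability E₂/h₂ falls below the rate achievable on type D alone: E₂/h₂ = λE₁/(1 + λh₁).
Solve for λ: λE₁h₂ = E₂(1 + λh₁) → λ(E₁h₂ − E₂h₁) = E₂ → λ = E₂/(E₁h₂ − E₂h₁).
λ = 9.2/(27×23 − 9.2×27) = 9.2/372.6 = 0.02469 per s.

0.025 per s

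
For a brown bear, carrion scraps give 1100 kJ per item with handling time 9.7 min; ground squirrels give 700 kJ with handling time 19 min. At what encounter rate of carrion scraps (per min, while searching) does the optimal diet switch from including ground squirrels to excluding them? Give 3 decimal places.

0.050 per min

Drop ground squirrels once their profitability E₂/h₂ falls below the rate achievable on carrion scraps alone: E₂/h₂ = λE₁/(1 + λh₁).
Solve for λ: λE₁h₂ = E₂(1 + λh₁) → λ(E₁h₂ − E₂h₁) = E₂ → λ = E₂/(E₁h₂ − E₂h₁).
λ = 700/(1100×19 − 700×9.7) = 700/1.411e+04 = 0.04961 per min.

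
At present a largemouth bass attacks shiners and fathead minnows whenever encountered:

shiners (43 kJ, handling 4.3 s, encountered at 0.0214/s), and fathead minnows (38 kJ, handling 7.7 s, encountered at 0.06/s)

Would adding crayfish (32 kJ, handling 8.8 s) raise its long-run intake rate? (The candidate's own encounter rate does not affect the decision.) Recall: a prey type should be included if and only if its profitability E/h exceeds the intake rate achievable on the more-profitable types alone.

Yes

Intake rate on the current diet: R = (0.0214×43 + 0.06×38) / (1 + 0.0214×4.3 + 0.06×7.7) = 3.2/1.554 = 2.059 kJ/s.
Profitability of crayfish: 32/8.8 = 3.636 kJ/s.
Since 3.636 > R, including crayfish increases the long-run rate.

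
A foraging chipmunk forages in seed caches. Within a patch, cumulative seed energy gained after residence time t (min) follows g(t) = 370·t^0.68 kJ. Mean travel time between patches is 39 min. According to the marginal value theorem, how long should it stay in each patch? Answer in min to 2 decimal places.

82.88 min

By the marginal value theorem, leave when the instantaneous gain rate g'(t) equals the habitat-wide average g(t)/(T + t).
g'(t) = 0.68·370·t^-0.32. Setting 0.68·370·t^-0.32 = 370·t^0.68/(39+t) gives 0.68(39+t) = t, so 0.32·t = 0.68×39.
t* = 0.68×39/0.32 = 82.88 min.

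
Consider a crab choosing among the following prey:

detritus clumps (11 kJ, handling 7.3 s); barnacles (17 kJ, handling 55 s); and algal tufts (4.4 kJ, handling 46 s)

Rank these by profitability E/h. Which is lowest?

In descending order of E/h:
detritus clumps: 11/7.3 = 1.51 kJ/s
barnacles: 17/55 = 0.309 kJ/s
algal tufts: 4.4/46 = 0.0957 kJ/s

algal tufts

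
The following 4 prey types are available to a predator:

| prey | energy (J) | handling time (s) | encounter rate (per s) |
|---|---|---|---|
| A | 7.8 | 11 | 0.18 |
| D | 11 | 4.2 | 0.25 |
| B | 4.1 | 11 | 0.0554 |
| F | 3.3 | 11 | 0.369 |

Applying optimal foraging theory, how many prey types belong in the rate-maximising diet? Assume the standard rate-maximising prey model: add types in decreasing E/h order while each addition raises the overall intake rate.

Profitabilities (E/h, J/s): D 2.62, A 0.709, B 0.373, F 0.3. Add prey in this order while the next type's profitability exceeds the intake rate on those already taken.
Rate on top 1: 1.341. A: 0.709 < 1.341 → exclude; stop.
Optimal diet: D — 1 of 4 types.

1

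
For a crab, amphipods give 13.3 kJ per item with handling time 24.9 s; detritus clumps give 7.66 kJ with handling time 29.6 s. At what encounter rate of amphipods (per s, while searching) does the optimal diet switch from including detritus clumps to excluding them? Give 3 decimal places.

Drop detritus clumps once their profitability E₂/h₂ falls below the rate achievable on amphipods alone: E₂/h₂ = λE₁/(1 + λh₁).
Solve for λ: λE₁h₂ = E₂(1 + λh₁) → λ(E₁h₂ − E₂h₁) = E₂ → λ = E₂/(E₁h₂ − E₂h₁).
λ = 7.66/(13.3×29.6 − 7.66×24.9) = 7.66/202.9 = 0.03774 per s.

0.038 per s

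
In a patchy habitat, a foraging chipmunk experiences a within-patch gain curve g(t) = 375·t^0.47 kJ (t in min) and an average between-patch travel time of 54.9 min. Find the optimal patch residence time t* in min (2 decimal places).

48.68 min

Maximise g(t)/(T+t): set derivative to zero → g'(t)(T+t) = g(t).
g'(t) = 0.47·375·t^-0.53. Setting 0.47·375·t^-0.53 = 375·t^0.47/(54.9+t) gives 0.47(54.9+t) = t, so 0.53·t = 0.47×54.9.
t* = 0.47×54.9/0.53 = 48.68 min.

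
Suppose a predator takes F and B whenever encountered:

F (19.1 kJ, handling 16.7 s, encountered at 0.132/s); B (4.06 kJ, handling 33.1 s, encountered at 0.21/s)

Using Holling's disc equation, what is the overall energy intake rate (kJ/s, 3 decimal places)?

Energy encountered per unit search time: 0.132×19.1 + 0.21×4.06 = 3.374 kJ/s.
Handling time per unit search time: 0.132×16.7 + 0.21×33.1 = 9.155.
Rate = 3.374/(1 + 9.155) = 0.3322 kJ/s.

0.332 kJ/s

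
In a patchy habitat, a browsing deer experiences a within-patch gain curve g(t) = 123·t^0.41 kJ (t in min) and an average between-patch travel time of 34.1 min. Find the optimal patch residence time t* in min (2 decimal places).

Maximise g(t)/(T+t): set derivative to zero → g'(t)(T+t) = g(t).
g'(t) = 0.41·123·t^-0.59. Setting 0.41·123·t^-0.59 = 123·t^0.41/(34.1+t) gives 0.41(34.1+t) = t, so 0.59·t = 0.41×34.1.
t* = 0.41×34.1/0.59 = 23.7 min.

23.70 min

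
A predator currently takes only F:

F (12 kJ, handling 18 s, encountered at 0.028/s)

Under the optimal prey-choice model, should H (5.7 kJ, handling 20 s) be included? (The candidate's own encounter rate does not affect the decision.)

Yes

On F alone, R = ΣλE/(1+Σλh) = 0.336/1.504 = 0.2234 kJ/s.
H: E/h = 5.7/20 = 0.285 kJ/s.
0.285 > 0.2234, so adding H raises the average — include it.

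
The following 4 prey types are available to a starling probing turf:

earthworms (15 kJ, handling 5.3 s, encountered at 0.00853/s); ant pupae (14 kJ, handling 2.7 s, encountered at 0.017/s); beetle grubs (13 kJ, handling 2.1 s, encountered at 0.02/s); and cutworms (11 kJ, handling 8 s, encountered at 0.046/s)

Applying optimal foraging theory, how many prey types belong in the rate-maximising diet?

Profitabilities (E/h, kJ/s): beetle grubs 6.19, ant pupae 5.19, earthworms 2.83, cutworms 1.38. Add prey in this order while the next type's profitability exceeds the intake rate on those already taken.
Rate on top 1: 0.2495. ant pupae: 5.19 > 0.2495 → include.
Rate on top 2: 0.4578. earthworms: 2.83 > 0.4578 → include.
Rate on top 3: 0.5524. cutworms: 1.38 > 0.5524 → include.
Optimal diet: beetle grubs, ant pupae, earthworms, cutworms — 4 of 4 types.

4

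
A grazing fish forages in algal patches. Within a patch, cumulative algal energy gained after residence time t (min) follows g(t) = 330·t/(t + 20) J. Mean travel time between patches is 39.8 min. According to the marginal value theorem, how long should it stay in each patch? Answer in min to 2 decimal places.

By the marginal value theorem, leave when the instantaneous gain rate g'(t) equals the habitat-wide average g(t)/(T + t).
g'(t) = 330·20/(t + 20)². Setting 330·20/(t+20)² = 330t/[(t+20)(39.8+t)] gives 20(39.8+t) = t(t+20), so t² = 20×39.8 = 796.
t* = √796 = 28.21 min.

28.21 min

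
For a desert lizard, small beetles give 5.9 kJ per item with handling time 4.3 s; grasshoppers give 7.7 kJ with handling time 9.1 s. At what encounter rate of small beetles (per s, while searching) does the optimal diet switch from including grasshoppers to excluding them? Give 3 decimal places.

0.374 per s

Drop grasshoppers once their profitability E₂/h₂ falls below the rate achievable on small beetles alone: E₂/h₂ = λE₁/(1 + λh₁).
Solve for λ: λE₁h₂ = E₂(1 + λh₁) → λ(E₁h₂ − E₂h₁) = E₂ → λ = E₂/(E₁h₂ − E₂h₁).
λ = 7.7/(5.9×9.1 − 7.7×4.3) = 7.7/20.58 = 0.3741 per s.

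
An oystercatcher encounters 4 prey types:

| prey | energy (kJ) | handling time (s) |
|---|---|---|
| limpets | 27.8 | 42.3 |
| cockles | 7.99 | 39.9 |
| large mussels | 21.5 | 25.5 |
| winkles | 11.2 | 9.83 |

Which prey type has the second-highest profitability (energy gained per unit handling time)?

Profitability E/h (kJ/s): limpets = 27.8/42.3 = 0.657, cockles = 7.99/39.9 = 0.2, large mussels = 21.5/25.5 = 0.843, winkles = 11.2/9.83 = 1.14.
Ranked: winkles > large mussels > limpets > cockles.

large mussels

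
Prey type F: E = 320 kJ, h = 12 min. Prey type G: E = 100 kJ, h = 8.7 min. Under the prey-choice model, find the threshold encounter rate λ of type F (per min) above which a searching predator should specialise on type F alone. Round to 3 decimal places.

Drop type G once their profitability E₂/h₂ falls below the rate achievable on type F alone: E₂/h₂ = λE₁/(1 + λh₁).
Solve for λ: λE₁h₂ = E₂(1 + λh₁) → λ(E₁h₂ − E₂h₁) = E₂ → λ = E₂/(E₁h₂ − E₂h₁).
λ = 100/(320×8.7 − 100×12) = 100/1584 = 0.06313 per min.

0.063 per min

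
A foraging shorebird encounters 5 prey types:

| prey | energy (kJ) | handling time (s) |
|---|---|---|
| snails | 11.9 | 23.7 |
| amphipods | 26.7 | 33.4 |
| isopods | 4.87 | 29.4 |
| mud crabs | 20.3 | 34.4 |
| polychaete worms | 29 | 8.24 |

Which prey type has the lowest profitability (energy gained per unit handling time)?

isopods

In descending order of E/h:
polychaete worms: 29/8.24 = 3.52 kJ/s
amphipods: 26.7/33.4 = 0.799 kJ/s
mud crabs: 20.3/34.4 = 0.59 kJ/s
snails: 11.9/23.7 = 0.502 kJ/s
isopods: 4.87/29.4 = 0.166 kJ/s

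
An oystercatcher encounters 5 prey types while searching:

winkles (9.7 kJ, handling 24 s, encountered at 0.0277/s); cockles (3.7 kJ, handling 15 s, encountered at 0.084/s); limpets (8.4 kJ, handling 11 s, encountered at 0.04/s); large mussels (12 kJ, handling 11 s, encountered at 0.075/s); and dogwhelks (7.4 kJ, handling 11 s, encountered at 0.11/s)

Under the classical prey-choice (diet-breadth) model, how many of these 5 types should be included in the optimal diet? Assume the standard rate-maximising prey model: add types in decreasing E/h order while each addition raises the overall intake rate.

E/h in descending order: large mussels 1.09, limpets 0.764, dogwhelks 0.673, winkles 0.404, cockles 0.247 kJ/s. The optimal diet is the largest prefix of this list for which every included type satisfies E_i/h_i > R on the types above it.
Rate on top 1: 0.4932. limpets: 0.764 > 0.4932 → include.
Rate on top 2: 0.5457. dogwhelks: 0.673 > 0.5457 → include.
Rate on top 3: 0.5899. winkles: 0.404 < 0.5899 → exclude; stop.
Optimal diet: large mussels, limpets, dogwhelks — 3 of 5 types.

3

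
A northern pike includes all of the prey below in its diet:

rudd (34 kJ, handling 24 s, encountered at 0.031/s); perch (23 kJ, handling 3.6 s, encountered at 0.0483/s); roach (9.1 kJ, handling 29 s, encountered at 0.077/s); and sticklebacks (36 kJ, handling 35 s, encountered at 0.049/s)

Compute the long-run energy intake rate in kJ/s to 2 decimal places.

0.79 kJ/s

R = Σλ_iE_i / (1 + Σλ_ih_i)
Numerator: 0.031×34 + 0.0483×23 + 0.077×9.1 + 0.049×36 = 4.63
Denominator: 1 + 0.031×24 + 0.0483×3.6 + 0.077×29 + 0.049×35 = 5.866
R = 4.63/5.866 = 0.7892 kJ/s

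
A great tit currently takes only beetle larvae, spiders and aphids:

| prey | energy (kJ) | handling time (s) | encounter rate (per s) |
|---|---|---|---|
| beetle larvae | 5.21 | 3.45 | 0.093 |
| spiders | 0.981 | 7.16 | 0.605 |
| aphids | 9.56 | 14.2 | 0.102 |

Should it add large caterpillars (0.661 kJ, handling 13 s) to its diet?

No

Current rate: (0.093×5.21 + 0.605×0.981 + 0.102×9.56)/(1 + 0.093×3.45 + 0.605×7.16 + 0.102×14.2) = 0.2891 kJ/s.
large caterpillars: E/h = 0.661/13 = 0.05085 kJ/s.
0.05085 < 0.2891, so adding large caterpillars would lower the average — exclude it.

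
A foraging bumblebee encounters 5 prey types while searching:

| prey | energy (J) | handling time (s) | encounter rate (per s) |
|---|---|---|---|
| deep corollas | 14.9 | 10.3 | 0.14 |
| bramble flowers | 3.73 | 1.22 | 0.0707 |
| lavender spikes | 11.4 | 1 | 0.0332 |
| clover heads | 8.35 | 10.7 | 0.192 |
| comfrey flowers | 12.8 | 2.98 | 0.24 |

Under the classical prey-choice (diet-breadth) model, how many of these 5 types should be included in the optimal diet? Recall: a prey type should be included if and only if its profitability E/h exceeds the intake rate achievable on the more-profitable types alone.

Profitabilities (E/h, J/s): lavender spikes 11.4, comfrey flowers 4.3, bramble flowers 3.06, deep corollas 1.45, clover heads 0.78. Add prey in this order while the next type's profitability exceeds the intake rate on those already taken.
Rate on top 1: 0.3663. comfrey flowers: 4.3 > 0.3663 → include.
Rate on top 2: 1.974. bramble flowers: 3.06 > 1.974 → include.
Rate on top 3: 2.024. deep corollas: 1.45 < 2.024 → exclude; stop.
Optimal diet: lavender spikes, comfrey flowers, bramble flowers — 3 of 5 types.

3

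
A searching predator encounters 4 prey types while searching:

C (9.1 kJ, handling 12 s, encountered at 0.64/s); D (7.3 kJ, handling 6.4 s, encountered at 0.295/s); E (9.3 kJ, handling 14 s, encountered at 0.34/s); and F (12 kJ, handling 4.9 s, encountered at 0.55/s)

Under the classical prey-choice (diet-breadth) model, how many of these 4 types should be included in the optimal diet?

Rank by E/h (kJ/s): F 2.45, D 1.14, C 0.758, E 0.664. Include each in turn until the next type's E/h falls below the running intake rate.
Rate on top 1: 1.786. D: 1.14 < 1.786 → exclude; stop.
Optimal diet: F — 1 of 4 types.

1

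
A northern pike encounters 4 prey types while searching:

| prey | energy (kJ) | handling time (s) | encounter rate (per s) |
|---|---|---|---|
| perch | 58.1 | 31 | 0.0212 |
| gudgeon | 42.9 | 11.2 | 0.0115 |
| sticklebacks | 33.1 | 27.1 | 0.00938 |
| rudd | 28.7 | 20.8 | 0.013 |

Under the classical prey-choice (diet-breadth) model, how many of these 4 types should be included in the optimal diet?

Rank by E/h (kJ/s): gudgeon 3.83, perch 1.87, rudd 1.38, sticklebacks 1.22. Include each in turn until the next type's E/h falls below the running intake rate.
Rate on top 1: 0.4371. perch: 1.87 > 0.4371 → include.
Rate on top 2: 0.9659. rudd: 1.38 > 0.9659 → include.
Rate on top 3: 1.02. sticklebacks: 1.22 > 1.02 → include.
Optimal diet: gudgeon, perch, rudd, sticklebacks — 4 of 4 types.

4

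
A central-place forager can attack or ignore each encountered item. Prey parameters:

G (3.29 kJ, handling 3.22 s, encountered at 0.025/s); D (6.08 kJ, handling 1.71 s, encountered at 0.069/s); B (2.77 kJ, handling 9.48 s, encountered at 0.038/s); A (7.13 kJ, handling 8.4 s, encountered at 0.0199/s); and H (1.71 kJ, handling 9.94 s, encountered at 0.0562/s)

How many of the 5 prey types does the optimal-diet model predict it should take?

Profitabilities (E/h, kJ/s): D 3.56, G 1.02, A 0.849, B 0.292, H 0.172. Add prey in this order while the next type's profitability exceeds the intake rate on those already taken.
Rate on top 1: 0.3752. G: 1.02 > 0.3752 → include.
Rate on top 2: 0.4187. A: 0.849 > 0.4187 → include.
Rate on top 3: 0.4713. B: 0.292 < 0.4713 → exclude; stop.
Optimal diet: D, G, A — 3 of 5 types.

3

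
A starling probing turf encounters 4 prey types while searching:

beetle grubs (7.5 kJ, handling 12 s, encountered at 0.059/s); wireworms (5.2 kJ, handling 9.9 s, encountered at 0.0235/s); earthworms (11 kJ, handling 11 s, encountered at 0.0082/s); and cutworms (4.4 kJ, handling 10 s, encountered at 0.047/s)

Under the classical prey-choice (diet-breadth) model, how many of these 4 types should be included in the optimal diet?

4

Rank by E/h (kJ/s): earthworms 1, beetle grubs 0.625, wireworms 0.525, cutworms 0.44. Include each in turn until the next type's E/h falls below the running intake rate.
Rate on top 1: 0.08274. beetle grubs: 0.625 > 0.08274 → include.
Rate on top 2: 0.2962. wireworms: 0.525 > 0.2962 → include.
Rate on top 3: 0.3225. cutworms: 0.44 > 0.3225 → include.
Optimal diet: earthworms, beetle grubs, wireworms, cutworms — 4 of 4 types.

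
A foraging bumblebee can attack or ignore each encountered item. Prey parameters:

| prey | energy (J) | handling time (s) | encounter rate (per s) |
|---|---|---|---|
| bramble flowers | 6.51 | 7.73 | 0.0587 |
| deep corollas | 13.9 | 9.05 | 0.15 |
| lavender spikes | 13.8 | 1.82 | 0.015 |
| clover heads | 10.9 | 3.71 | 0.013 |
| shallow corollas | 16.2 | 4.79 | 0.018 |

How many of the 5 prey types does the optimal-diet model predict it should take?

E/h in descending order: lavender spikes 7.58, shallow corollas 3.38, clover heads 2.94, deep corollas 1.54, bramble flowers 0.842 J/s. The optimal diet is the largest prefix of this list for which every included type satisfies E_i/h_i > R on the types above it.
Rate on top 1: 0.2015. shallow corollas: 3.38 > 0.2015 → include.
Rate on top 2: 0.4478. clover heads: 2.94 > 0.4478 → include.
Rate on top 3: 0.5512. deep corollas: 1.54 > 0.5512 → include.
Rate on top 4: 1.082. bramble flowers: 0.842 < 1.082 → exclude; stop.
Optimal diet: lavender spikes, shallow corollas, clover heads, deep corollas — 4 of 5 types.

4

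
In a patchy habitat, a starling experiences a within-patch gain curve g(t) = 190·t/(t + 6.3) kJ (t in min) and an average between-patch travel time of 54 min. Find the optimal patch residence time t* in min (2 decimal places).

18.44 min

By the marginal value theorem, leave when the instantaneous gain rate g'(t) equals the habitat-wide average g(t)/(T + t).
g'(t) = 190·6.3/(t + 6.3)². Setting 190·6.3/(t+6.3)² = 190t/[(t+6.3)(54+t)] gives 6.3(54+t) = t(t+6.3), so t² = 6.3×54 = 340.2.
t* = √340.2 = 18.44 min.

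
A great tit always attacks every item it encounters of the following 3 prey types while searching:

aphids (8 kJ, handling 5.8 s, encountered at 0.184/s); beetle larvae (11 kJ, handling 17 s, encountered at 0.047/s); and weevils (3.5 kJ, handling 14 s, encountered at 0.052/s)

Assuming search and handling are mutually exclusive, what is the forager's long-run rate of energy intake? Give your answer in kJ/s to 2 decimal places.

0.60 kJ/s

R = (0.184×8 + 0.047×11 + 0.052×3.5) / (1 + 0.184×5.8 + 0.047×17 + 0.052×14) = 2.171/3.594 = 0.604 kJ/s.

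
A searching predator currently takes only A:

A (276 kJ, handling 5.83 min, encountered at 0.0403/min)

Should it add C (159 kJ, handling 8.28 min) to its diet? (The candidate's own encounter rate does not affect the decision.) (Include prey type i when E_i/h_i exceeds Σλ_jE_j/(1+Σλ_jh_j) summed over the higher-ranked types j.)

Yes

Intake rate on the current diet: R = (0.0403×276) / (1 + 0.0403×5.83) = 11.12/1.235 = 9.007 kJ/min.
C: E/h = 159/8.28 = 19.2 kJ/min.
19.2 > 9.007, so adding C raises the average — include it.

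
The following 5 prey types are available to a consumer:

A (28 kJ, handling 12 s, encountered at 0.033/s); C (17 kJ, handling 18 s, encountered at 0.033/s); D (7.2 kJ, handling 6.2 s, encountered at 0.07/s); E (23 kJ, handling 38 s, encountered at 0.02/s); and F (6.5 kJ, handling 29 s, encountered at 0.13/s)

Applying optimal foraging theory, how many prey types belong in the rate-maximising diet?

E/h in descending order: A 2.33, D 1.16, C 0.944, E 0.605, F 0.224 kJ/s. The optimal diet is the largest prefix of this list for which every included type satisfies E_i/h_i > R on the types above it.
Rate on top 1: 0.6619. D: 1.16 > 0.6619 → include.
Rate on top 2: 0.7803. C: 0.944 > 0.7803 → include.
Rate on top 3: 0.8205. E: 0.605 < 0.8205 → exclude; stop.
Optimal diet: A, D, C — 3 of 5 types.

3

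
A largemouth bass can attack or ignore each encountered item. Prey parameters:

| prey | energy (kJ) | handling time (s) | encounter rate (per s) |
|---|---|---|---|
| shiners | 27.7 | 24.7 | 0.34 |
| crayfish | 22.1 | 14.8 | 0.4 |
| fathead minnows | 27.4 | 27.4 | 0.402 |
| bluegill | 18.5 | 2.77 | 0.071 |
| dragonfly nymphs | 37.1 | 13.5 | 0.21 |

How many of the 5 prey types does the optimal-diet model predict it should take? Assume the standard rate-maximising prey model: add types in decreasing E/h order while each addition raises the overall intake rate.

Profitabilities (E/h, kJ/s): bluegill 6.68, dragonfly nymphs 2.75, crayfish 1.49, shiners 1.12, fathead minnows 1. Add prey in this order while the next type's profitability exceeds the intake rate on those already taken.
Rate on top 1: 1.098. dragonfly nymphs: 2.75 > 1.098 → include.
Rate on top 2: 2.258. crayfish: 1.49 < 2.258 → exclude; stop.
Optimal diet: bluegill, dragonfly nymphs — 2 of 5 types.

2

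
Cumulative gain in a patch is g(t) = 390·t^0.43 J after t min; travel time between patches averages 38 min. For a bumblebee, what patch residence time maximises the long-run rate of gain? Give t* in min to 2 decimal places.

28.67 min

Optimal t* satisfies g'(t*) = g(t*)/(T + t*).
g'(t) = 0.43·390·t^-0.57. Setting 0.43·390·t^-0.57 = 390·t^0.43/(38+t) gives 0.43(38+t) = t, so 0.57·t = 0.43×38.
t* = 0.43×38/0.57 = 28.67 min.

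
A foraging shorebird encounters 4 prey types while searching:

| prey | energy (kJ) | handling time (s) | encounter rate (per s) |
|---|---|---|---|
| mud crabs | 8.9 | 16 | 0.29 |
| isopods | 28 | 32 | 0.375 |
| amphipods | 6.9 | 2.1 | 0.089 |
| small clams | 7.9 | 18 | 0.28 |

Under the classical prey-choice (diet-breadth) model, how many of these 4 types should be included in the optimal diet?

2

Rank by E/h (kJ/s): amphipods 3.29, isopods 0.875, mud crabs 0.556, small clams 0.439. Include each in turn until the next type's E/h falls below the running intake rate.
Rate on top 1: 0.5174. isopods: 0.875 > 0.5174 → include.
Rate on top 2: 0.8428. mud crabs: 0.556 < 0.8428 → exclude; stop.
Optimal diet: amphipods, isopods — 2 of 4 types.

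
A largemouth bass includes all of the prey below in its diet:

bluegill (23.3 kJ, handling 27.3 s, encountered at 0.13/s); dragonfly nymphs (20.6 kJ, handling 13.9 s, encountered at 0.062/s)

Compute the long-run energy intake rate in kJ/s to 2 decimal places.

Energy encountered per unit search time: 0.13×23.3 + 0.062×20.6 = 4.306 kJ/s.
Handling time per unit search time: 0.13×27.3 + 0.062×13.9 = 4.411.
Rate = 4.306/(1 + 4.411) = 0.7959 kJ/s.

0.80 kJ/s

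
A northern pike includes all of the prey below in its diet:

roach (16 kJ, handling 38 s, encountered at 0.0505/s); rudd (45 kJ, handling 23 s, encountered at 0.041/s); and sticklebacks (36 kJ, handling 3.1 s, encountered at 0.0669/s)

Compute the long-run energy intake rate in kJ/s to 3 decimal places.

Energy encountered per unit search time: 0.0505×16 + 0.041×45 + 0.0669×36 = 5.061 kJ/s.
Handling time per unit search time: 0.0505×38 + 0.041×23 + 0.0669×3.1 = 3.069.
Rate = 5.061/(1 + 3.069) = 1.244 kJ/s.

1.244 kJ/s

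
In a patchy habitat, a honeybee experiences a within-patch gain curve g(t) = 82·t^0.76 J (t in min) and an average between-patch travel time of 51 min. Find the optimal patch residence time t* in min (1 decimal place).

By the marginal value theorem, leave when the instantaneous gain rate g'(t) equals the habitat-wide average g(t)/(T + t).
g'(t) = 0.76·82·t^-0.24. Setting 0.76·82·t^-0.24 = 82·t^0.76/(51+t) gives 0.76(51+t) = t, so 0.24·t = 0.76×51.
t* = 0.76×51/0.24 = 161.5 min.

161.5 min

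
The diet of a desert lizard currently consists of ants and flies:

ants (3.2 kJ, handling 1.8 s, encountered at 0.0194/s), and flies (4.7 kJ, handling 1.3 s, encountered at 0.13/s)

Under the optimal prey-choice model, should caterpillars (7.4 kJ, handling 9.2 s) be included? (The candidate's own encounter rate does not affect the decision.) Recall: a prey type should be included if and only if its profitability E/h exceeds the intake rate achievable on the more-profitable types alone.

Current rate: (0.0194×3.2 + 0.13×4.7)/(1 + 0.0194×1.8 + 0.13×1.3) = 0.5591 kJ/s.
caterpillars: E/h = 7.4/9.2 = 0.8043 kJ/s.
0.8043 > 0.5591, so adding caterpillars raises the average — include it.

Yes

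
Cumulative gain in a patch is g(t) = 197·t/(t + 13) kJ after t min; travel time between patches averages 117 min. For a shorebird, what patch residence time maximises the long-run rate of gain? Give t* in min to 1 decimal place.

Optimal t* satisfies g'(t*) = g(t*)/(T + t*).
g'(t) = 197·13/(t + 13)². Setting 197·13/(t+13)² = 197t/[(t+13)(117+t)] gives 13(117+t) = t(t+13), so t² = 13×117 = 1521.
t* = √1521 = 39 min.

39.0 min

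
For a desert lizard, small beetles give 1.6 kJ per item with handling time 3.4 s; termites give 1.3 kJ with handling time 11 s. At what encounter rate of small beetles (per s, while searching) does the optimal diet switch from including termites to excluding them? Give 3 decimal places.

At the threshold, the rate on small beetles alone equals the profitability of termites: λ·1.6/(1 + λ·3.4) = 1.3/11 = 0.1182.
Rearranging, λ(1.6 − 0.1182×3.4) = 0.1182, so λ = 0.1182/1.198 = 0.09863 per s.

0.099 per s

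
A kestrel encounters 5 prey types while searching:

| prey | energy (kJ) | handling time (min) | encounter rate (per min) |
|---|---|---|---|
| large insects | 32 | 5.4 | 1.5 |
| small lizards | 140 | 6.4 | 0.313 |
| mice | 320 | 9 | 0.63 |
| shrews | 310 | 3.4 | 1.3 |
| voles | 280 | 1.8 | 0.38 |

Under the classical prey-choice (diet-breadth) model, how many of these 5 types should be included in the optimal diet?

2

Profitabilities (E/h, kJ/min): voles 156, shrews 91.2, mice 35.6, small lizards 21.9, large insects 5.93. Add prey in this order while the next type's profitability exceeds the intake rate on those already taken.
Rate on top 1: 63.18. shrews: 91.2 > 63.18 → include.
Rate on top 2: 83.45. mice: 35.6 < 83.45 → exclude; stop.
Optimal diet: voles, shrews — 2 of 5 types.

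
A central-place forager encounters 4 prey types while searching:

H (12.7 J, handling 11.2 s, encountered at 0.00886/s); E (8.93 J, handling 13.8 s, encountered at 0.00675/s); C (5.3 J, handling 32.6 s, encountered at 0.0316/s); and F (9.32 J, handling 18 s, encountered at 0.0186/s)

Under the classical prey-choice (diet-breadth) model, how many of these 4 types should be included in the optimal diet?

3

Profitabilities (E/h, J/s): H 1.13, E 0.647, F 0.518, C 0.163. Add prey in this order while the next type's profitability exceeds the intake rate on those already taken.
Rate on top 1: 0.1024. E: 0.647 > 0.1024 → include.
Rate on top 2: 0.1449. F: 0.518 > 0.1449 → include.
Rate on top 3: 0.2267. C: 0.163 < 0.2267 → exclude; stop.
Optimal diet: H, E, F — 3 of 4 types.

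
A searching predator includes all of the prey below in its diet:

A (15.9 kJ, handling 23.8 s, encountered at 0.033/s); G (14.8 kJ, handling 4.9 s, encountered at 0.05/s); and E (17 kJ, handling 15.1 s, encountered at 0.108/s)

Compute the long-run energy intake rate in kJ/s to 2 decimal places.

0.85 kJ/s

R = (0.033×15.9 + 0.05×14.8 + 0.108×17) / (1 + 0.033×23.8 + 0.05×4.9 + 0.108×15.1) = 3.101/3.661 = 0.8469 kJ/s.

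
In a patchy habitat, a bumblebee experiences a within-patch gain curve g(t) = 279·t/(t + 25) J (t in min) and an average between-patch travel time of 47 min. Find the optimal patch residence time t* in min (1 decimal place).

34.3 min

By the marginal value theorem, leave when the instantaneous gain rate g'(t) equals the habitat-wide average g(t)/(T + t).
g'(t) = 279·25/(t + 25)². Setting 279·25/(t+25)² = 279t/[(t+25)(47+t)] gives 25(47+t) = t(t+25), so t² = 25×47 = 1175.
t* = √1175 = 34.28 min.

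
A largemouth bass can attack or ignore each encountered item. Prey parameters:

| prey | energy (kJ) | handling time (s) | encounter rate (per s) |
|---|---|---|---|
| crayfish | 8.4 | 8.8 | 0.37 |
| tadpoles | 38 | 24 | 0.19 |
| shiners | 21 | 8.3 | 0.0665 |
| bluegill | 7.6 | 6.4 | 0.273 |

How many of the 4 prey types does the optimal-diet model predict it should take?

Rank by E/h (kJ/s): shiners 2.53, tadpoles 1.58, bluegill 1.19, crayfish 0.955. Include each in turn until the next type's E/h falls below the running intake rate.
Rate on top 1: 0.8998. tadpoles: 1.58 > 0.8998 → include.
Rate on top 2: 1.41. bluegill: 1.19 < 1.41 → exclude; stop.
Optimal diet: shiners, tadpoles — 2 of 4 types.

2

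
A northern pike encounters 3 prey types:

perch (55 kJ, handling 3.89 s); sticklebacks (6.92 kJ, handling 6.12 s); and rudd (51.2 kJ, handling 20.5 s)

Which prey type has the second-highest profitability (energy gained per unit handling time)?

rudd

In descending order of E/h:
perch: 55/3.89 = 14.1 kJ/s
rudd: 51.2/20.5 = 2.5 kJ/s
sticklebacks: 6.92/6.12 = 1.13 kJ/s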